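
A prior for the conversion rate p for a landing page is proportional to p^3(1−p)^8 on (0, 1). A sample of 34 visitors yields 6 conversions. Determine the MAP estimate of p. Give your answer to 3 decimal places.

p̂_MAP = 0.200

The prior density ∝ p^3(1−p)^8 is the kernel of Beta(4, 9).
Data: 6 successes in 34 trials. The binomial likelihood contributes p^6(1−p)^28, so the posterior is Beta(4+6, 9+28) = Beta(10, 37).
For Beta(a, b) with a, b > 1 the mode is (a−1)/(a+b−2) = 9/45 ≈ 0.200.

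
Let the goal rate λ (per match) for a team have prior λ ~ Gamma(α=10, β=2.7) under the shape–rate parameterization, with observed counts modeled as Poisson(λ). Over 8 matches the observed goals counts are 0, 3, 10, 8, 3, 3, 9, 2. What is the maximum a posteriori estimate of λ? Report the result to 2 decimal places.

λ̂_MAP = 4.39

Σxᵢ = 0+3+10+8+3+3+9+2 = 38, with n = 8.
Posterior ∝ λ^9e^(−2.7λ) · λ^38e^(−8λ) = λ^47e^(−10.7λ), i.e. Gamma(shape=48, rate=10.7).
The mode of a Gamma(a, b) with a ≥ 1 (shape–rate) is (a−1)/b = 47/10.7 ≈ 4.39.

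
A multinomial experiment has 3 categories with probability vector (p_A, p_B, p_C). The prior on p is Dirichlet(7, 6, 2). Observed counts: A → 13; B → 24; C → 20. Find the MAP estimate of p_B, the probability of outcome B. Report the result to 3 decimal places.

MAP estimate of p_B = 0.420

The posterior is Dirichlet(αᵢ + nᵢ) = Dirichlet(20, 30, 22).
For a Dirichlet(a₁,…,a_K) with all aᵢ > 1, the mode has j-th component (aⱼ − 1)/(Σaᵢ − K).
Here Σaᵢ = 72 and K = 3, so p_B = (30 − 1)/(72 − 3) = 29/69 ≈ 0.420.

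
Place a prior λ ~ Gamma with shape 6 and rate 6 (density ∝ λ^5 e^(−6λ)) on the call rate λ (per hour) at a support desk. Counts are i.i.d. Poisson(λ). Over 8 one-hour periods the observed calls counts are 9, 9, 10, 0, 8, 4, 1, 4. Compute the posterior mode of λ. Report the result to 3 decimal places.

Σxᵢ = 9+9+10+0+8+4+1+4 = 45, with n = 8.
Posterior ∝ λ^5e^(−6λ) · λ^45e^(−8λ) = λ^50e^(−14λ), i.e. Gamma(shape=51, rate=14).
The mode of a Gamma(a, b) with a ≥ 1 (shape–rate) is (a−1)/b = 50/14 ≈ 3.571.

λ̂_MAP = 3.571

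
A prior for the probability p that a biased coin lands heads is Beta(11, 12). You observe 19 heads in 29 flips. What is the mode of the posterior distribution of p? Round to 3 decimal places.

p̂_MAP = 0.580

Prior: Beta(11, 12).
Data: 19 successes in 29 trials. The binomial likelihood contributes p^19(1−p)^10, so the posterior is Beta(11+19, 12+10) = Beta(30, 22).
For Beta(a, b) with a, b > 1 the mode is (a−1)/(a+b−2) = 29/50 ≈ 0.580.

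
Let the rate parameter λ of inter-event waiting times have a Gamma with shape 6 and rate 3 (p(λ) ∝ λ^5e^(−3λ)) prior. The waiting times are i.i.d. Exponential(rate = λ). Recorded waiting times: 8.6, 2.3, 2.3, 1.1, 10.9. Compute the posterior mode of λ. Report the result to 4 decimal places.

λ̂_MAP = 0.3546

The Exponential(rate=λ) likelihood is ∝ λ^n e^(−λΣtᵢ). Here n = 5 and Σtᵢ = 8.6 + 2.3 + 2.3 + 1.1 + 10.9 = 25.2.
Posterior ∝ λ^5e^(−3λ) · λ^5e^(−25.2λ) = λ^10e^(−28.2λ), i.e. Gamma(11, 28.2).
Mode = (a−1)/b = 10/28.2 ≈ 0.3546.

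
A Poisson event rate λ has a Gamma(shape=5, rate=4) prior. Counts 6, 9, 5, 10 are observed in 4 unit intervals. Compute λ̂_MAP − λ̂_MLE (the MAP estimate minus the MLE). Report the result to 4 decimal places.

Σxᵢ = 30. Posterior is Gamma(35, 8); MAP = (35−1)/8 = 34/8 ≈ 4.25000.
MLE = x̄ = 30/4 ≈ 7.50000.
Difference = 34/8 − 30/4 = -13/4 ≈ -3.2500.

MAP − MLE = -3.2500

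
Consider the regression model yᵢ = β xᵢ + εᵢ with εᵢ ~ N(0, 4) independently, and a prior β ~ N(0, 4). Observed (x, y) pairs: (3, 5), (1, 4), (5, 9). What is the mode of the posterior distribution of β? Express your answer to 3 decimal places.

β̂_MAP = 1.778

log p(β | y) = −Σ(yᵢ − βxᵢ)²/(2·4) − β²/(2·4) + const.
Setting the derivative to zero: Σxᵢ(yᵢ − βxᵢ)/4 − β/4 = 0, so β = Σxᵢyᵢ / (Σxᵢ² + σ²/τ²).
Σxᵢyᵢ = 3·5 + 1·4 + 5·9 = 64; Σxᵢ² = 35; σ²/τ² = 1.
β̂_MAP = 64 / (35 + 1) = 64/36 ≈ 1.778.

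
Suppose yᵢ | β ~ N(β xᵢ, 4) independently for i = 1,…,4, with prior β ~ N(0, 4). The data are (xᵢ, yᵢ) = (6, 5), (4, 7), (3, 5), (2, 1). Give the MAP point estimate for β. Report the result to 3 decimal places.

log p(β | y) = −Σ(yᵢ − βxᵢ)²/(2·4) − β²/(2·4) + const.
Setting the derivative to zero: Σxᵢ(yᵢ − βxᵢ)/4 − β/4 = 0, so β = Σxᵢyᵢ / (Σxᵢ² + σ²/τ²).
Σxᵢyᵢ = 6·5 + 4·7 + 3·5 + 2·1 = 75; Σxᵢ² = 65; σ²/τ² = 1.
β̂_MAP = 75 / (65 + 1) = 75/66 ≈ 1.136.

β̂_MAP = 1.136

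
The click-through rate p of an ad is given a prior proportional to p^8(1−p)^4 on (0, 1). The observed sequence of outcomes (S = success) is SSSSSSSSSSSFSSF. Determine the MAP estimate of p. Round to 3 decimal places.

p̂_MAP = 0.778

The prior density ∝ p^8(1−p)^4 is the kernel of Beta(9, 5).
Data: 13 successes in 15 trials (from the sequence). The binomial likelihood contributes p^13(1−p)^2, so the posterior is Beta(9+13, 5+2) = Beta(22, 7).
For Beta(a, b) with a, b > 1 the mode is (a−1)/(a+b−2) = 21/27 ≈ 0.778.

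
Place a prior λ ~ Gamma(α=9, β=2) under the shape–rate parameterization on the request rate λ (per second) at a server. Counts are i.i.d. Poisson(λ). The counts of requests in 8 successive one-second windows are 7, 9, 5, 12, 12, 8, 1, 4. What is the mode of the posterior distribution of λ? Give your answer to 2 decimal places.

Σxᵢ = 7+9+5+12+12+8+1+4 = 58, with n = 8.
Posterior ∝ λ^8e^(−2λ) · λ^58e^(−8λ) = λ^66e^(−10λ), i.e. Gamma(shape=67, rate=10).
The mode of a Gamma(a, b) with a ≥ 1 (shape–rate) is (a−1)/b = 66/10 ≈ 6.60.

λ̂_MAP = 6.60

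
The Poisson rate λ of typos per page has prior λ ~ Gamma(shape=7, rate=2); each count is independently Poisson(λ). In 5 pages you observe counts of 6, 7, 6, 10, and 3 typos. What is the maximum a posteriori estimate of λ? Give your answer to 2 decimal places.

λ̂_MAP = 5.43

Σxᵢ = 6+7+6+10+3 = 32, with n = 5.
Posterior ∝ λ^6e^(−2λ) · λ^32e^(−5λ) = λ^38e^(−7λ), i.e. Gamma(shape=39, rate=7).
The mode of a Gamma(a, b) with a ≥ 1 (shape–rate) is (a−1)/b = 38/7 ≈ 5.43.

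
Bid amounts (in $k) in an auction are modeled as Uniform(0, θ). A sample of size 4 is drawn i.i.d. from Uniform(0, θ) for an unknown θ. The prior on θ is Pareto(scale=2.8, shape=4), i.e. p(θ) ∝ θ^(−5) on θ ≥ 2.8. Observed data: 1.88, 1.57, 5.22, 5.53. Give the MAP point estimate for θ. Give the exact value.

The Uniform(0, θ) likelihood is θ^(−n) for θ ≥ max(xᵢ), zero otherwise. Here max(xᵢ) = 5.53.
Posterior ∝ θ^(−5) · θ^(−4) = θ^(−9) on θ ≥ max(2.8, 5.53) = 5.53.
This density is strictly decreasing in θ, so the posterior mode lies at the lower boundary of the support.

θ̂_MAP = 5.53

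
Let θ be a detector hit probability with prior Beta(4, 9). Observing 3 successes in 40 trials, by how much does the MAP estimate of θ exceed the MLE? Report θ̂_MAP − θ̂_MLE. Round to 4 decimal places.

Posterior is Beta(7, 46); MAP = (7−1)/(53−2) = 6/51 ≈ 0.11765.
MLE ignores the prior: θ̂_MLE = k/n = 3/40 ≈ 0.07500.
Difference = 6/51 − 3/40 = 29/680 ≈ 0.0426.

MAP − MLE = 0.0426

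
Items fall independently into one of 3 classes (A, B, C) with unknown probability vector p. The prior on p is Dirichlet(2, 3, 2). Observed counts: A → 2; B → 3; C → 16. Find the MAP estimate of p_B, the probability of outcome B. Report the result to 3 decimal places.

MAP estimate of p_B = 0.200

The posterior is Dirichlet(αᵢ + nᵢ) = Dirichlet(4, 6, 18).
For a Dirichlet(a₁,…,a_K) with all aᵢ > 1, the mode has j-th component (aⱼ − 1)/(Σaᵢ − K).
Here Σaᵢ = 28 and K = 3, so p_B = (6 − 1)/(28 − 3) = 5/25 ≈ 0.200.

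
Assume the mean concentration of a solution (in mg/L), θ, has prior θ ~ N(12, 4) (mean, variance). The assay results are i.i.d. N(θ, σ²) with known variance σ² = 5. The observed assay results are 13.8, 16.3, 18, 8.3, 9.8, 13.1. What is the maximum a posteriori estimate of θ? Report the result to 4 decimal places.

θ̂_MAP = 13.0069

n = 6; x̄ = (13.8 + 16.3 + 18 + 8.3 + 9.8 + 13.1)/6 = 79.3/6 = 793/60 ≈ 13.2167.
For a Normal prior and Normal likelihood with known variance, the posterior is Normal; its mode equals its mean, the precision-weighted average.
Prior precision 1/σ₀² = 1/4 = 0.25; data precision n/σ² = 6/5 = 1.2.
θ̂ = (0.25·12 + 1.2·(793/60)) / (0.25 + 1.2) = 18.86/1.45 = 1886/145 ≈ 13.0069.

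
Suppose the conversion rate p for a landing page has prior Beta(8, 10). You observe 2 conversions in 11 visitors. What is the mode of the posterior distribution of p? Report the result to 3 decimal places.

Prior: Beta(8, 10).
Data: 2 successes in 11 trials. The binomial likelihood contributes p^2(1−p)^9, so the posterior is Beta(8+2, 10+9) = Beta(10, 19).
For Beta(a, b) with a, b > 1 the mode is (a−1)/(a+b−2) = 9/27 ≈ 0.333.

p̂_MAP = 0.333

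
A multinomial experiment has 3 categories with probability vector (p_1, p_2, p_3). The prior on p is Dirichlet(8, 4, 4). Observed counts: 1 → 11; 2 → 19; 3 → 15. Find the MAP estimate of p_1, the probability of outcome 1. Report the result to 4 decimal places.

The posterior is Dirichlet(αᵢ + nᵢ) = Dirichlet(19, 23, 19).
For a Dirichlet(a₁,…,a_K) with all aᵢ > 1, the mode has j-th component (aⱼ − 1)/(Σaᵢ − K).
Here Σaᵢ = 61 and K = 3, so p_1 = (19 − 1)/(61 − 3) = 18/58 ≈ 0.3103.

MAP estimate: 0.3103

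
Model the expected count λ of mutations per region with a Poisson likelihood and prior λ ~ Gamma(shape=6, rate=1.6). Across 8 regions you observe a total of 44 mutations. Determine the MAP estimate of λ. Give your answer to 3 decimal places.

Σxᵢ = 44, n = 8.
Posterior ∝ λ^5e^(−1.6λ) · λ^44e^(−8λ) = λ^49e^(−9.6λ), i.e. Gamma(shape=50, rate=9.6).
The mode of a Gamma(a, b) with a ≥ 1 (shape–rate) is (a−1)/b = 49/9.6 ≈ 5.104.

λ̂_MAP = 5.104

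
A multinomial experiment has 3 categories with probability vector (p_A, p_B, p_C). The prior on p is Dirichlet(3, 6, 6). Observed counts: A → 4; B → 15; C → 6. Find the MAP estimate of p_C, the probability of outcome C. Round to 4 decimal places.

MAP estimate of p_C = 0.2973

The posterior is Dirichlet(αᵢ + nᵢ) = Dirichlet(7, 21, 12).
For a Dirichlet(a₁,…,a_K) with all aᵢ > 1, the mode has j-th component (aⱼ − 1)/(Σaᵢ − K).
Here Σaᵢ = 40 and K = 3, so p_C = (12 − 1)/(40 − 3) = 11/37 ≈ 0.2973.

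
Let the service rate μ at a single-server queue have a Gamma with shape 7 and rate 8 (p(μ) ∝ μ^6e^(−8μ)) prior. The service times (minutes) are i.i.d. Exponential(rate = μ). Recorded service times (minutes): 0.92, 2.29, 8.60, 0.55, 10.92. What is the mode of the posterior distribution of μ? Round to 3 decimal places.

The Exponential(rate=μ) likelihood is ∝ μ^n e^(−μΣtᵢ). Here n = 5 and Σtᵢ = 0.92 + 2.29 + 8.60 + 0.55 + 10.92 = 23.28.
Posterior ∝ μ^6e^(−8μ) · μ^5e^(−23.28μ) = μ^11e^(−31.28μ), i.e. Gamma(12, 31.28).
Mode = (a−1)/b = 11/31.28 ≈ 0.352.

μ̂_MAP = 0.352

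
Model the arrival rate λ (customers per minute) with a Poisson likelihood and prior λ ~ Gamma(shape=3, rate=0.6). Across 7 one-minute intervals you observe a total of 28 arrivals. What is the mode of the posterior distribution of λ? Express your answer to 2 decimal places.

Σxᵢ = 28, n = 7.
Posterior ∝ λ^2e^(−0.6λ) · λ^28e^(−7λ) = λ^30e^(−7.6λ), i.e. Gamma(shape=31, rate=7.6).
The mode of a Gamma(a, b) with a ≥ 1 (shape–rate) is (a−1)/b = 30/7.6 ≈ 3.95.

λ̂_MAP = 3.95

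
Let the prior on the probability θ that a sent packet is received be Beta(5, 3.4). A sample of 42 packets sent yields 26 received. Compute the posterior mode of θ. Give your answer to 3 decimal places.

θ̂_MAP = 0.620

Prior: Beta(5, 3.4).
Data: 26 successes in 42 trials. The binomial likelihood contributes θ^26(1−θ)^16, so the posterior is Beta(5+26, 3.4+16) = Beta(31, 19.4).
For Beta(a, b) with a, b > 1 the mode is (a−1)/(a+b−2) = 30/48.4 ≈ 0.620.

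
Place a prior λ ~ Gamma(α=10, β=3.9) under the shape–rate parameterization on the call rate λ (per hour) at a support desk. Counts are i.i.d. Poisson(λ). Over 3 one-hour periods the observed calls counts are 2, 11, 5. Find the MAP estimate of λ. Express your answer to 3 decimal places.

Σxᵢ = 2+11+5 = 18, with n = 3.
Posterior ∝ λ^9e^(−3.9λ) · λ^18e^(−3λ) = λ^27e^(−6.9λ), i.e. Gamma(shape=28, rate=6.9).
The mode of a Gamma(a, b) with a ≥ 1 (shape–rate) is (a−1)/b = 27/6.9 ≈ 3.913.

λ̂_MAP = 3.913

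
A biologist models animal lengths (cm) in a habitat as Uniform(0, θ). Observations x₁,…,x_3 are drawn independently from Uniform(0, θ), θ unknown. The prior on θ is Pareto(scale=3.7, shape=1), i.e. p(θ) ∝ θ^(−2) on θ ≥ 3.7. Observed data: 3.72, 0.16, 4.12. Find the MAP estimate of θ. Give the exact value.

The Uniform(0, θ) likelihood is θ^(−n) for θ ≥ max(xᵢ), zero otherwise. Here max(xᵢ) = 4.12.
Posterior ∝ θ^(−2) · θ^(−3) = θ^(−5) on θ ≥ max(3.7, 4.12) = 4.12.
This density is strictly decreasing in θ, so the posterior mode lies at the lower boundary of the support.

θ̂_MAP = 4.12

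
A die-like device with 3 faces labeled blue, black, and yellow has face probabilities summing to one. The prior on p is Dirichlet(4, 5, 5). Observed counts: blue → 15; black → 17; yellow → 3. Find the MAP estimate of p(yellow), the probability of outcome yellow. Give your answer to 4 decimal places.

The posterior is Dirichlet(αᵢ + nᵢ) = Dirichlet(19, 22, 8).
For a Dirichlet(a₁,…,a_K) with all aᵢ > 1, the mode has j-th component (aⱼ − 1)/(Σaᵢ − K).
Here Σaᵢ = 49 and K = 3, so p(yellow) = (8 − 1)/(49 − 3) = 7/46 ≈ 0.1522.

MAP estimate of p(yellow) = 0.1522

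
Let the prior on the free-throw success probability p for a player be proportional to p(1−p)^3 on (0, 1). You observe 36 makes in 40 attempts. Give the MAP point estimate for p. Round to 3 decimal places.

p̂_MAP = 0.841

The prior density ∝ p(1−p)^3 is the kernel of Beta(2, 4).
Data: 36 successes in 40 trials. The binomial likelihood contributes p^36(1−p)^4, so the posterior is Beta(2+36, 4+4) = Beta(38, 8).
For Beta(a, b) with a, b > 1 the mode is (a−1)/(a+b−2) = 37/44 ≈ 0.841.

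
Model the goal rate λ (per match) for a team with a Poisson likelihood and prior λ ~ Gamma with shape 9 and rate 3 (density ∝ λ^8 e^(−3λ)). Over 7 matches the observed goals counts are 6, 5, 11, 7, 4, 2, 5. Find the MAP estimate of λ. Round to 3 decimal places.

Σxᵢ = 6+5+11+7+4+2+5 = 40, with n = 7.
Posterior ∝ λ^8e^(−3λ) · λ^40e^(−7λ) = λ^48e^(−10λ), i.e. Gamma(shape=49, rate=10).
The mode of a Gamma(a, b) with a ≥ 1 (shape–rate) is (a−1)/b = 48/10 ≈ 4.800.

λ̂_MAP = 4.800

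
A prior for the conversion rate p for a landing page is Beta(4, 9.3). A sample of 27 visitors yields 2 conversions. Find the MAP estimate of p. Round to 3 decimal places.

p̂_MAP = 0.131

Prior: Beta(4, 9.3).
Data: 2 successes in 27 trials. The binomial likelihood contributes p^2(1−p)^25, so the posterior is Beta(4+2, 9.3+25) = Beta(6, 34.3).
For Beta(a, b) with a, b > 1 the mode is (a−1)/(a+b−2) = 5/38.3 ≈ 0.131.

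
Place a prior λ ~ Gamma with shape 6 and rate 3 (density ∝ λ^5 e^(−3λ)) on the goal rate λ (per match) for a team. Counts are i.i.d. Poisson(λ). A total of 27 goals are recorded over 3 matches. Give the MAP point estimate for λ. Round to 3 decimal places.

Σxᵢ = 27, n = 3.
Posterior ∝ λ^5e^(−3λ) · λ^27e^(−3λ) = λ^32e^(−6λ), i.e. Gamma(shape=33, rate=6).
The mode of a Gamma(a, b) with a ≥ 1 (shape–rate) is (a−1)/b = 32/6 ≈ 5.333.

λ̂_MAP = 5.333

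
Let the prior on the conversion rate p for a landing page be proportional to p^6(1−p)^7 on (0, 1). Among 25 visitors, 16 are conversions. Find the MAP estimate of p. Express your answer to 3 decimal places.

p̂_MAP = 0.579

The prior density ∝ p^6(1−p)^7 is the kernel of Beta(7, 8).
Data: 16 successes in 25 trials. The binomial likelihood contributes p^16(1−p)^9, so the posterior is Beta(7+16, 8+9) = Beta(23, 17).
For Beta(a, b) with a, b > 1 the mode is (a−1)/(a+b−2) = 22/38 ≈ 0.579.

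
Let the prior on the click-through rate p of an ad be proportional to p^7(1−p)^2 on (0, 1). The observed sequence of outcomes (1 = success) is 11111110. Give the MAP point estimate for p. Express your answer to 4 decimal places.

p̂_MAP = 0.8235

The prior density ∝ p^7(1−p)^2 is the kernel of Beta(8, 3).
Data: 7 successes in 8 trials (from the sequence). The binomial likelihood contributes p^7(1−p)^1, so the posterior is Beta(8+7, 3+1) = Beta(15, 4).
For Beta(a, b) with a, b > 1 the mode is (a−1)/(a+b−2) = 14/17 ≈ 0.8235.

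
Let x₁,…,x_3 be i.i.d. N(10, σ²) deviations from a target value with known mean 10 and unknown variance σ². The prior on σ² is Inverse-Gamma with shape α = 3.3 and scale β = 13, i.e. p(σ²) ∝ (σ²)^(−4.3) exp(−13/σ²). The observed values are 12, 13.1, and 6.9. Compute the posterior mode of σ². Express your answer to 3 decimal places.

Sum of squared deviations about the known mean: SS = (12−10)² + (13.1−10)² + (6.9−10)² = 23.22.
The Normal likelihood contributes (σ²)^(−n/2) exp(−SS/(2σ²)), so the posterior is Inverse-Gamma(α + n/2, β + SS/2) = Inverse-Gamma(4.8, 24.61).
The mode of Inverse-Gamma(a, b) is b/(a+1) = 24.61/5.8 ≈ 4.243.

σ̂²_MAP = 4.243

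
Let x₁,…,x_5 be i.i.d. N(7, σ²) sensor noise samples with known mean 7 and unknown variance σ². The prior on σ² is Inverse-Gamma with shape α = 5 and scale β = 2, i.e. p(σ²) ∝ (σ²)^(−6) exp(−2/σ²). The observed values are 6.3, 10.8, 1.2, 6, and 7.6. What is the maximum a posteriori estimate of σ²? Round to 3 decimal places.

σ̂²_MAP = 3.172

Sum of squared deviations about the known mean: SS = (6.3−7)² + (10.8−7)² + (1.2−7)² + (6−7)² + (7.6−7)² = 49.93.
The Normal likelihood contributes (σ²)^(−n/2) exp(−SS/(2σ²)), so the posterior is Inverse-Gamma(α + n/2, β + SS/2) = Inverse-Gamma(7.5, 26.965).
The mode of Inverse-Gamma(a, b) is b/(a+1) = 26.965/8.5 ≈ 3.172.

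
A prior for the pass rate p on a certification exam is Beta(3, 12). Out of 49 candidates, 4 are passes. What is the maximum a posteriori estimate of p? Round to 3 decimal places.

p̂_MAP = 0.097

Prior: Beta(3, 12).
Data: 4 successes in 49 trials. The binomial likelihood contributes p^4(1−p)^45, so the posterior is Beta(3+4, 12+45) = Beta(7, 57).
For Beta(a, b) with a, b > 1 the mode is (a−1)/(a+b−2) = 6/62 ≈ 0.097.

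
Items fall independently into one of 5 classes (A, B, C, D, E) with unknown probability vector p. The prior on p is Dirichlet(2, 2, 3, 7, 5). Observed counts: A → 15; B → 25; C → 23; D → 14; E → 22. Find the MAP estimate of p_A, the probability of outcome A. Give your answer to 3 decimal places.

MAP estimate of p_A = 0.142

The posterior is Dirichlet(αᵢ + nᵢ) = Dirichlet(17, 27, 26, 21, 27).
For a Dirichlet(a₁,…,a_K) with all aᵢ > 1, the mode has j-th component (aⱼ − 1)/(Σaᵢ − K).
Here Σaᵢ = 118 and K = 5, so p_A = (17 − 1)/(118 − 5) = 16/113 ≈ 0.142.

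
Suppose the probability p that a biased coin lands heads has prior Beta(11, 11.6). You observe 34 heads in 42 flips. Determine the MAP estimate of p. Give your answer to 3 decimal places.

p̂_MAP = 0.703

Prior: Beta(11, 11.6).
Data: 34 successes in 42 trials. The binomial likelihood contributes p^34(1−p)^8, so the posterior is Beta(11+34, 11.6+8) = Beta(45, 19.6).
For Beta(a, b) with a, b > 1 the mode is (a−1)/(a+b−2) = 44/62.6 ≈ 0.703.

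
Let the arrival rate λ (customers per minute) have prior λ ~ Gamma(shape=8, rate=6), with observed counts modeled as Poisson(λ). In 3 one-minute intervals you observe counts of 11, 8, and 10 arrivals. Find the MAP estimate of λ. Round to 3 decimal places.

λ̂_MAP = 4.000

Σxᵢ = 11+8+10 = 29, with n = 3.
Posterior ∝ λ^7e^(−6λ) · λ^29e^(−3λ) = λ^36e^(−9λ), i.e. Gamma(shape=37, rate=9).
The mode of a Gamma(a, b) with a ≥ 1 (shape–rate) is (a−1)/b = 36/9 ≈ 4.000.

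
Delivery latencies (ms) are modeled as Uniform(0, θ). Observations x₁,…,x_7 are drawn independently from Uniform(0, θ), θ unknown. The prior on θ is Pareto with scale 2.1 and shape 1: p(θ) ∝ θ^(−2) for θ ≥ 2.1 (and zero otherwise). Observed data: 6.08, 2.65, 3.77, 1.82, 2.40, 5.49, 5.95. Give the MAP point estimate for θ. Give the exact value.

θ̂_MAP = 6.08

The Uniform(0, θ) likelihood is θ^(−n) for θ ≥ max(xᵢ), zero otherwise. Here max(xᵢ) = 6.08.
Posterior ∝ θ^(−2) · θ^(−7) = θ^(−9) on θ ≥ max(2.1, 6.08) = 6.08.
This density is strictly decreasing in θ, so the posterior mode lies at the lower boundary of the support.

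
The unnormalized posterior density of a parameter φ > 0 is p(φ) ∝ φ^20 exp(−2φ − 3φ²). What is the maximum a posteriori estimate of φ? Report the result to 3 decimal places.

ℓ'(φ) = 20/φ − 2 − 6φ. Setting this to zero and multiplying by φ: 6φ² + 2φ − 20 = 0.
φ = (−2 + √(2² + 4·6·20)) / (2·6) = (−2 + √484) / 12 = (−2 + 22)/12 = 5/3.
ℓ''(φ) = −20/φ² − 6 < 0, confirming a maximum.

φ̂_MAP = 1.667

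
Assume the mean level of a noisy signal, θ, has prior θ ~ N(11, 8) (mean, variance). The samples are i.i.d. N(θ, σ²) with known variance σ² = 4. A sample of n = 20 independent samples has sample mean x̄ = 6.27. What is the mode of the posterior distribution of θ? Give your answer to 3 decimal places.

θ̂_MAP = 6.385

n = 20, x̄ = 6.27.
For a Normal prior and Normal likelihood with known variance, the posterior is Normal; its mode equals its mean, the precision-weighted average.
Prior precision 1/σ₀² = 1/8 = 0.125; data precision n/σ² = 20/4 = 5.
θ̂ = (0.125·11 + 5·6.27) / (0.125 + 5) = 32.725/5.125 = 1309/205 ≈ 6.385.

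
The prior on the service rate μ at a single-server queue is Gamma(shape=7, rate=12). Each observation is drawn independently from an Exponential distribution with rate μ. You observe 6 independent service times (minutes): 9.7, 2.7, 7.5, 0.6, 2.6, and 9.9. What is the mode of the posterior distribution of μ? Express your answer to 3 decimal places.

μ̂_MAP = 0.267

The Exponential(rate=μ) likelihood is ∝ μ^n e^(−μΣtᵢ). Here n = 6 and Σtᵢ = 9.7 + 2.7 + 7.5 + 0.6 + 2.6 + 9.9 = 33.
Posterior ∝ μ^6e^(−12μ) · μ^6e^(−33μ) = μ^12e^(−45μ), i.e. Gamma(13, 45).
Mode = (a−1)/b = 12/45 ≈ 0.267.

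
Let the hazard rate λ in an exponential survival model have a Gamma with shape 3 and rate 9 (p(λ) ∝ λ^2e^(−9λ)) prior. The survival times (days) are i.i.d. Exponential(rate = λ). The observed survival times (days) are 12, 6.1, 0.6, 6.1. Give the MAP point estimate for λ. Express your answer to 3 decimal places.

λ̂_MAP = 0.178

The Exponential(rate=λ) likelihood is ∝ λ^n e^(−λΣtᵢ). Here n = 4 and Σtᵢ = 12 + 6.1 + 0.6 + 6.1 = 24.8.
Posterior ∝ λ^2e^(−9λ) · λ^4e^(−24.8λ) = λ^6e^(−33.8λ), i.e. Gamma(7, 33.8).
Mode = (a−1)/b = 6/33.8 ≈ 0.178.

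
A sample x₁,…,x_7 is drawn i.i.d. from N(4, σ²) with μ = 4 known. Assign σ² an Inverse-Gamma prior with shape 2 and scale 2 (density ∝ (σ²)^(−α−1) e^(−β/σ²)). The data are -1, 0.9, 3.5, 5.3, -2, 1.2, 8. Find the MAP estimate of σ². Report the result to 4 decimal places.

Sum of squared deviations about the known mean: SS = (-1−4)² + (0.9−4)² + (3.5−4)² + (5.3−4)² + (-2−4)² + (1.2−4)² + (8−4)² = 96.39.
The Normal likelihood contributes (σ²)^(−n/2) exp(−SS/(2σ²)), so the posterior is Inverse-Gamma(α + n/2, β + SS/2) = Inverse-Gamma(5.5, 50.195).
The mode of Inverse-Gamma(a, b) is b/(a+1) = 50.195/6.5 ≈ 7.7223.

σ̂²_MAP = 7.7223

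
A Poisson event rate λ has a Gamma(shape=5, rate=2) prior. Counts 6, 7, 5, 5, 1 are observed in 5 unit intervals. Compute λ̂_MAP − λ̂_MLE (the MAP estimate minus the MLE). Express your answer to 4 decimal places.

MAP − MLE = -0.8000

Σxᵢ = 24. Posterior is Gamma(29, 7); MAP = (29−1)/7 = 28/7 ≈ 4.00000.
MLE = x̄ = 24/5 ≈ 4.80000.
Difference = 28/7 − 24/5 = -4/5 ≈ -0.8000.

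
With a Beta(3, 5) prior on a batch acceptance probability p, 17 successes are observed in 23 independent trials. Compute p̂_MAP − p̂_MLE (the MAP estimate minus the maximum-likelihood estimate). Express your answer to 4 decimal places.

Posterior is Beta(20, 11); MAP = (20−1)/(31−2) = 19/29 ≈ 0.65517.
MLE ignores the prior: p̂_MLE = k/n = 17/23 ≈ 0.73913.
Difference = 19/29 − 17/23 = -56/667 ≈ -0.0840.

MAP − MLE = -0.0840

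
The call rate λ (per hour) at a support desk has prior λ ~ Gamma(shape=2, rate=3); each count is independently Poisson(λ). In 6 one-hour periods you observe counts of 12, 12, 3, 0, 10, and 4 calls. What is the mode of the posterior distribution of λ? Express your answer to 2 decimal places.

λ̂_MAP = 4.67

Σxᵢ = 12+12+3+0+10+4 = 41, with n = 6.
Posterior ∝ λe^(−3λ) · λ^41e^(−6λ) = λ^42e^(−9λ), i.e. Gamma(shape=43, rate=9).
The mode of a Gamma(a, b) with a ≥ 1 (shape–rate) is (a−1)/b = 42/9 ≈ 4.67.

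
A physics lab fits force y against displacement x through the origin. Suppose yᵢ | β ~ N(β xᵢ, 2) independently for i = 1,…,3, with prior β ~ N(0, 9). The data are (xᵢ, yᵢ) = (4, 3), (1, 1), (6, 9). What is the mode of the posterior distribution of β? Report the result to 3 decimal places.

log p(β | y) = −Σ(yᵢ − βxᵢ)²/(2·2) − β²/(2·9) + const.
Setting the derivative to zero: Σxᵢ(yᵢ − βxᵢ)/2 − β/9 = 0, so β = Σxᵢyᵢ / (Σxᵢ² + σ²/τ²).
Σxᵢyᵢ = 4·3 + 1·1 + 6·9 = 67; Σxᵢ² = 53; σ²/τ² = 2/9.
β̂_MAP = 67 / (53 + 2/9) = 67/(479/9) = 603/479 ≈ 1.259.

β̂_MAP = 1.259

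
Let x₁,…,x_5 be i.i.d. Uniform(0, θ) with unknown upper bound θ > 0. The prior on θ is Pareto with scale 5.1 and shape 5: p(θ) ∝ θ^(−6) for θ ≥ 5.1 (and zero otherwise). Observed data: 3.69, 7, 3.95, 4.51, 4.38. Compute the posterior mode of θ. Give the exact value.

The Uniform(0, θ) likelihood is θ^(−n) for θ ≥ max(xᵢ), zero otherwise. Here max(xᵢ) = 7.
Posterior ∝ θ^(−6) · θ^(−5) = θ^(−11) on θ ≥ max(5.1, 7) = 7.
This density is strictly decreasing in θ, so the posterior mode lies at the lower boundary of the support.

θ̂_MAP = 7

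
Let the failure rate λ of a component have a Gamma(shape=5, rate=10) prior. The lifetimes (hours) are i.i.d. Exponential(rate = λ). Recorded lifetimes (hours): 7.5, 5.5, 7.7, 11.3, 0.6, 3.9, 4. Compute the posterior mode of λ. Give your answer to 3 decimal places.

λ̂_MAP = 0.218

The Exponential(rate=λ) likelihood is ∝ λ^n e^(−λΣtᵢ). Here n = 7 and Σtᵢ = 7.5 + 5.5 + 7.7 + 11.3 + 0.6 + 3.9 + 4 = 40.5.
Posterior ∝ λ^4e^(−10λ) · λ^7e^(−40.5λ) = λ^11e^(−50.5λ), i.e. Gamma(12, 50.5).
Mode = (a−1)/b = 11/50.5 ≈ 0.218.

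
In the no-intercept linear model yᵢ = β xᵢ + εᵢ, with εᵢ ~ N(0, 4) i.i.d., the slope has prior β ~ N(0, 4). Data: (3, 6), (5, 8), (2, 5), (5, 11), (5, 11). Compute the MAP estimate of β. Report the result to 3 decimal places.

β̂_MAP = 2.000

log p(β | y) = −Σ(yᵢ − βxᵢ)²/(2·4) − β²/(2·4) + const.
Setting the derivative to zero: Σxᵢ(yᵢ − βxᵢ)/4 − β/4 = 0, so β = Σxᵢyᵢ / (Σxᵢ² + σ²/τ²).
Σxᵢyᵢ = 3·6 + 5·8 + 2·5 + 5·11 + 5·11 = 178; Σxᵢ² = 88; σ²/τ² = 1.
β̂_MAP = 178 / (88 + 1) = 178/89 ≈ 2.000.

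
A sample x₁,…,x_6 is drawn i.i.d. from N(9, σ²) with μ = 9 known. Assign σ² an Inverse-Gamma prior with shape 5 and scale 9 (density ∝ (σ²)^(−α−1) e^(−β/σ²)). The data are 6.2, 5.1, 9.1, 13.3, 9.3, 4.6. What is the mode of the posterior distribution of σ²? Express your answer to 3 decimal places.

Sum of squared deviations about the known mean: SS = (6.2−9)² + (5.1−9)² + (9.1−9)² + (13.3−9)² + (9.3−9)² + (4.6−9)² = 61.
The Normal likelihood contributes (σ²)^(−n/2) exp(−SS/(2σ²)), so the posterior is Inverse-Gamma(α + n/2, β + SS/2) = Inverse-Gamma(8, 39.5).
The mode of Inverse-Gamma(a, b) is b/(a+1) = 39.5/9 ≈ 4.389.

σ̂²_MAP = 4.389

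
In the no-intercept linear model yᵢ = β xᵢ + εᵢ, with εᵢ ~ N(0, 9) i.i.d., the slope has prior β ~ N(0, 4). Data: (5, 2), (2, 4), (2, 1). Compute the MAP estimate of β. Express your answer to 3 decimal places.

log p(β | y) = −Σ(yᵢ − βxᵢ)²/(2·9) − β²/(2·4) + const.
Setting the derivative to zero: Σxᵢ(yᵢ − βxᵢ)/9 − β/4 = 0, so β = Σxᵢyᵢ / (Σxᵢ² + σ²/τ²).
Σxᵢyᵢ = 5·2 + 2·4 + 2·1 = 20; Σxᵢ² = 33; σ²/τ² = 2.25.
β̂_MAP = 20 / (33 + 2.25) = 20/35.25 ≈ 0.567.

β̂_MAP = 0.567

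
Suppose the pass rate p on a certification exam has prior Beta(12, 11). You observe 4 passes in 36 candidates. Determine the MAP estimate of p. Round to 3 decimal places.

Prior: Beta(12, 11).
Data: 4 successes in 36 trials. The binomial likelihood contributes p^4(1−p)^32, so the posterior is Beta(12+4, 11+32) = Beta(16, 43).
For Beta(a, b) with a, b > 1 the mode is (a−1)/(a+b−2) = 15/57 ≈ 0.263.

p̂_MAP = 0.263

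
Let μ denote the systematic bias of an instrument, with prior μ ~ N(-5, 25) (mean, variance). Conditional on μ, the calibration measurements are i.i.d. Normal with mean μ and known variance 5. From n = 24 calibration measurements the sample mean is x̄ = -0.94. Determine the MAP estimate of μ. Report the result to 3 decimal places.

μ̂_MAP = -0.974

n = 24, x̄ = -0.94.
For a Normal prior and Normal likelihood with known variance, the posterior is Normal; its mode equals its mean, the precision-weighted average.
Prior precision 1/σ₀² = 1/25 = 0.04; data precision n/σ² = 24/5 = 4.8.
μ̂ = (0.04·(-5) + 4.8·(-0.94)) / (0.04 + 4.8) = (-4.712)/4.84 = -589/605 ≈ -0.974.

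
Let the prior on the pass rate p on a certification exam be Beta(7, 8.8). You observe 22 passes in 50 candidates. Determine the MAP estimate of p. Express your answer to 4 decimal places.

Prior: Beta(7, 8.8).
Data: 22 successes in 50 trials. The binomial likelihood contributes p^22(1−p)^28, so the posterior is Beta(7+22, 8.8+28) = Beta(29, 36.8).
For Beta(a, b) with a, b > 1 the mode is (a−1)/(a+b−2) = 28/63.8 ≈ 0.4389.

p̂_MAP = 0.4389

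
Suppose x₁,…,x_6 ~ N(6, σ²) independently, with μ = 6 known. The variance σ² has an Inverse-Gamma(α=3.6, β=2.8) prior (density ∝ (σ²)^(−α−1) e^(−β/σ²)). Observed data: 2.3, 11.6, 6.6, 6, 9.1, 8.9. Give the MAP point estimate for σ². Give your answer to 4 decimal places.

Sum of squared deviations about the known mean: SS = (2.3−6)² + (11.6−6)² + (6.6−6)² + (6−6)² + (9.1−6)² + (8.9−6)² = 63.43.
The Normal likelihood contributes (σ²)^(−n/2) exp(−SS/(2σ²)), so the posterior is Inverse-Gamma(α + n/2, β + SS/2) = Inverse-Gamma(6.6, 34.515).
The mode of Inverse-Gamma(a, b) is b/(a+1) = 34.515/7.6 ≈ 4.5414.

σ̂²_MAP = 4.5414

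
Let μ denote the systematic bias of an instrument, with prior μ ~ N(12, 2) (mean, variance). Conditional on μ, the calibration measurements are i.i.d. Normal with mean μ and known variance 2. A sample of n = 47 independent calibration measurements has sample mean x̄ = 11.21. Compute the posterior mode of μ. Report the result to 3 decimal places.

μ̂_MAP = 11.226

n = 47, x̄ = 11.21.
For a Normal prior and Normal likelihood with known variance, the posterior is Normal; its mode equals its mean, the precision-weighted average.
Prior precision 1/σ₀² = 1/2 = 0.5; data precision n/σ² = 47/2 = 23.5.
μ̂ = (0.5·12 + 23.5·11.21) / (0.5 + 23.5) = 269.435/24 = 53887/4800 ≈ 11.226.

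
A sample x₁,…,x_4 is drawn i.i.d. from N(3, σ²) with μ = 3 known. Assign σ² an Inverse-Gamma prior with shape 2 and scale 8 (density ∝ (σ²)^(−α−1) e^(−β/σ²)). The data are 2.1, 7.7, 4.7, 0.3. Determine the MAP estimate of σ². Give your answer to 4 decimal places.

σ̂²_MAP = 4.9080

Sum of squared deviations about the known mean: SS = (2.1−3)² + (7.7−3)² + (4.7−3)² + (0.3−3)² = 33.08.
The Normal likelihood contributes (σ²)^(−n/2) exp(−SS/(2σ²)), so the posterior is Inverse-Gamma(α + n/2, β + SS/2) = Inverse-Gamma(4, 24.54).
The mode of Inverse-Gamma(a, b) is b/(a+1) = 24.54/5 ≈ 4.9080.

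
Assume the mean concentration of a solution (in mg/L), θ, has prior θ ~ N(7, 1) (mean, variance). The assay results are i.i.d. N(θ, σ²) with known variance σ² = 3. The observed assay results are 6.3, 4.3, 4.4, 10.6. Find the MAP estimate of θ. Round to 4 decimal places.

n = 4; x̄ = (6.3 + 4.3 + 4.4 + 10.6)/4 = 25.6/4 = 6.4.
For a Normal prior and Normal likelihood with known variance, the posterior is Normal; its mode equals its mean, the precision-weighted average.
Prior precision 1/σ₀² = 1/1 = 1; data precision n/σ² = 4/3.
θ̂ = (1·7 + (4/3)·6.4) / (1 + 4/3) = (233/15)/(7/3) = 233/35 ≈ 6.6571.

θ̂_MAP = 6.6571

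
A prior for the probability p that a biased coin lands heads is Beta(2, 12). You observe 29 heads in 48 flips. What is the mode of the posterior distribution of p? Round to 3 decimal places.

p̂_MAP = 0.500

Prior: Beta(2, 12).
Data: 29 successes in 48 trials. The binomial likelihood contributes p^29(1−p)^19, so the posterior is Beta(2+29, 12+19) = Beta(31, 31).
For Beta(a, b) with a, b > 1 the mode is (a−1)/(a+b−2) = 30/60 ≈ 0.500.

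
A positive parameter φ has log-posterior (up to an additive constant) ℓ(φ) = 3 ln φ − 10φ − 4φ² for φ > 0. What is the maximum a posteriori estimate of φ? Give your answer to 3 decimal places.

φ̂_MAP = 0.250

ℓ'(φ) = 3/φ − 10 − 8φ. Setting this to zero and multiplying by φ: 8φ² + 10φ − 3 = 0.
φ = (−10 + √(10² + 4·8·3)) / (2·8) = (−10 + √196) / 16 = (−10 + 14)/16 = 1/4.
ℓ''(φ) = −3/φ² − 8 < 0, confirming a maximum.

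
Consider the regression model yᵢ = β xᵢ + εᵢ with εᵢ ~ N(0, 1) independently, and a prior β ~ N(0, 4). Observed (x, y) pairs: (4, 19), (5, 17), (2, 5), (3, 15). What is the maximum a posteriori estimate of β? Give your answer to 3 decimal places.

β̂_MAP = 3.982

log p(β | y) = −Σ(yᵢ − βxᵢ)²/(2·1) − β²/(2·4) + const.
Setting the derivative to zero: Σxᵢ(yᵢ − βxᵢ)/1 − β/4 = 0, so β = Σxᵢyᵢ / (Σxᵢ² + σ²/τ²).
Σxᵢyᵢ = 4·19 + 5·17 + 2·5 + 3·15 = 216; Σxᵢ² = 54; σ²/τ² = 0.25.
β̂_MAP = 216 / (54 + 0.25) = 216/54.25 ≈ 3.982.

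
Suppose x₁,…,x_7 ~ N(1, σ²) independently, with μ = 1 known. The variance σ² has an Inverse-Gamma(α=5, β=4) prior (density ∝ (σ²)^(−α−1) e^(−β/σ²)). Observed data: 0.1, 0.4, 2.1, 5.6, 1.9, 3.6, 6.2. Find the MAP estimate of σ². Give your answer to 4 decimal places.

σ̂²_MAP = 3.4816

Sum of squared deviations about the known mean: SS = (0.1−1)² + (0.4−1)² + (2.1−1)² + (5.6−1)² + (1.9−1)² + (3.6−1)² + (6.2−1)² = 58.15.
The Normal likelihood contributes (σ²)^(−n/2) exp(−SS/(2σ²)), so the posterior is Inverse-Gamma(α + n/2, β + SS/2) = Inverse-Gamma(8.5, 33.075).
The mode of Inverse-Gamma(a, b) is b/(a+1) = 33.075/9.5 ≈ 3.4816.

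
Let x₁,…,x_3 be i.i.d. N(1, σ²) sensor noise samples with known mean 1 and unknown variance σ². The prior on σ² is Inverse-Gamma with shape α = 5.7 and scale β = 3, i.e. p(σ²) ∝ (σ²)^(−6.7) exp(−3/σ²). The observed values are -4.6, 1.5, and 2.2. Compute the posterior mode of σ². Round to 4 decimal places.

Sum of squared deviations about the known mean: SS = (-4.6−1)² + (1.5−1)² + (2.2−1)² = 33.05.
The Normal likelihood contributes (σ²)^(−n/2) exp(−SS/(2σ²)), so the posterior is Inverse-Gamma(α + n/2, β + SS/2) = Inverse-Gamma(7.2, 19.525).
The mode of Inverse-Gamma(a, b) is b/(a+1) = 19.525/8.2 ≈ 2.3811.

σ̂²_MAP = 2.3811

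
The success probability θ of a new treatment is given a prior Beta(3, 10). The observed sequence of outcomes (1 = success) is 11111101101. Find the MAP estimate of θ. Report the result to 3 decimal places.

θ̂_MAP = 0.500

Prior: Beta(3, 10).
Data: 9 successes in 11 trials (from the sequence). The binomial likelihood contributes θ^9(1−θ)^2, so the posterior is Beta(3+9, 10+2) = Beta(12, 12).
For Beta(a, b) with a, b > 1 the mode is (a−1)/(a+b−2) = 11/22 ≈ 0.500.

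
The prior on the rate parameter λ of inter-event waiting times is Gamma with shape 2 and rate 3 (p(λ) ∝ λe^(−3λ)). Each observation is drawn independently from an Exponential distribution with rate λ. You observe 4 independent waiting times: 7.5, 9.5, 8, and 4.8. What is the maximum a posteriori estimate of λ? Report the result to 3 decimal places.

The Exponential(rate=λ) likelihood is ∝ λ^n e^(−λΣtᵢ). Here n = 4 and Σtᵢ = 7.5 + 9.5 + 8 + 4.8 = 29.8.
Posterior ∝ λe^(−3λ) · λ^4e^(−29.8λ) = λ^5e^(−32.8λ), i.e. Gamma(6, 32.8).
Mode = (a−1)/b = 5/32.8 ≈ 0.152.

λ̂_MAP = 0.152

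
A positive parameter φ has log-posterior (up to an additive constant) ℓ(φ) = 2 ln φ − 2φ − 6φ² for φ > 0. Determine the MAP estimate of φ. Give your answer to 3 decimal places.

φ̂_MAP = 0.333

ℓ'(φ) = 2/φ − 2 − 12φ. Setting this to zero and multiplying by φ: 12φ² + 2φ − 2 = 0.
φ = (−2 + √(2² + 4·12·2)) / (2·12) = (−2 + √100) / 24 = (−2 + 10)/24 = 1/3.
ℓ''(φ) = −2/φ² − 12 < 0, confirming a maximum.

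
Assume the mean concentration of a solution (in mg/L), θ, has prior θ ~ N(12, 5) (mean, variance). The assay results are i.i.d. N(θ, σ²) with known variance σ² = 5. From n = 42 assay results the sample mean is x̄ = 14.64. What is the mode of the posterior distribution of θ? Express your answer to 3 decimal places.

θ̂_MAP = 14.579

n = 42, x̄ = 14.64.
For a Normal prior and Normal likelihood with known variance, the posterior is Normal; its mode equals its mean, the precision-weighted average.
Prior precision 1/σ₀² = 1/5 = 0.2; data precision n/σ² = 42/5 = 8.4.
θ̂ = (0.2·12 + 8.4·14.64) / (0.2 + 8.4) = 125.376/8.6 = 15672/1075 ≈ 14.579.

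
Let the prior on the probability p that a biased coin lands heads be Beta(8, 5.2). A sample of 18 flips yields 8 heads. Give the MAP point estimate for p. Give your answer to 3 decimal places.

p̂_MAP = 0.514

Prior: Beta(8, 5.2).
Data: 8 successes in 18 trials. The binomial likelihood contributes p^8(1−p)^10, so the posterior is Beta(8+8, 5.2+10) = Beta(16, 15.2).
For Beta(a, b) with a, b > 1 the mode is (a−1)/(a+b−2) = 15/29.2 ≈ 0.514.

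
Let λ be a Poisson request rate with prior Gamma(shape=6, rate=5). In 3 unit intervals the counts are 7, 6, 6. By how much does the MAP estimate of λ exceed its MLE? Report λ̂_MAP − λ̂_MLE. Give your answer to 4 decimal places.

Σxᵢ = 19. Posterior is Gamma(25, 8); MAP = (25−1)/8 = 24/8 ≈ 3.00000.
MLE = x̄ = 19/3 ≈ 6.33333.
Difference = 24/8 − 19/3 = -10/3 ≈ -3.3333.

MAP − MLE = -3.3333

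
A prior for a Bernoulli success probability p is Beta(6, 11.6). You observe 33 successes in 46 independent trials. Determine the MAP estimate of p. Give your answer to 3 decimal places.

p̂_MAP = 0.617

Prior: Beta(6, 11.6).
Data: 33 successes in 46 trials. The binomial likelihood contributes p^33(1−p)^13, so the posterior is Beta(6+33, 11.6+13) = Beta(39, 24.6).
For Beta(a, b) with a, b > 1 the mode is (a−1)/(a+b−2) = 38/61.6 ≈ 0.617.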